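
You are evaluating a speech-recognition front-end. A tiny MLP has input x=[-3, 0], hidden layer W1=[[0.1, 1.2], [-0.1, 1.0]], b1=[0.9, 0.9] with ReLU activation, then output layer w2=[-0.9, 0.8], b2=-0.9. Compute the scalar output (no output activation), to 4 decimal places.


z1[0] = (0.1)·(-3) + (1.2)·(0) + 0.9 = 0.6
z1[1] = (-0.1)·(-3) + (1.0)·(0) + 0.9 = 1.2
h = ReLU(z1) = [0.6, 1.2]
output = (-0.9)·(0.6) + (0.8)·(1.2) - 0.9 = -0.48

-0.48


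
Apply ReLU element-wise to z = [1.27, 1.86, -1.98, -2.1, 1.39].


ReLU(1.27) = max(0, 1.27) = 1.27
ReLU(1.86) = max(0, 1.86) = 1.86
ReLU(-1.98) = max(0, -1.98) = 0.0
ReLU(-2.1) = max(0, -2.1) = 0.0
ReLU(1.39) = max(0, 1.39) = 1.39
result = [1.27, 1.86, 0.0, 0.0, 1.39]

[1.27, 1.86, 0.0, 0.0, 1.39]


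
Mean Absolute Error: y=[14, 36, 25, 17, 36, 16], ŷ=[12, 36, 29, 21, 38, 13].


Absolute errors: |14-12|=2, |36-36|=0, |25-29|=4, |17-21|=4, |36-38|=2, |16-13|=3
Sum = 15
MAE = 15/6 = 5/2

5/2


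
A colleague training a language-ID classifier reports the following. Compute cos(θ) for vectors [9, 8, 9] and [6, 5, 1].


A·B = 9·6 + 8·5 + 9·1 = 103
‖A‖ = √226 = 15.0333, ‖B‖ = √62 = 7.874
cos = 103/(√226·√62) = 103/√14012 = 0.8701

0.8701


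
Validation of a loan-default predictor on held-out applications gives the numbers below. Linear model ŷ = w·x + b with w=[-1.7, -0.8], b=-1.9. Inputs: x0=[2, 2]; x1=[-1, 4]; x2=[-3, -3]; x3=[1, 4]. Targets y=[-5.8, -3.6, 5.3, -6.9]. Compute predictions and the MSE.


ŷ0 = (-1.7)·(2) + (-0.8)·(2) - 1.9 = -6.9
ŷ1 = (-1.7)·(-1) + (-0.8)·(4) - 1.9 = -3.4
ŷ2 = (-1.7)·(-3) + (-0.8)·(-3) - 1.9 = 5.6
ŷ3 = (-1.7)·(1) + (-0.8)·(4) - 1.9 = -6.8
errors² = [1.21, 0.04, 0.09, 0.01]
MSE = 1.3500/4 = 0.3375

0.3375


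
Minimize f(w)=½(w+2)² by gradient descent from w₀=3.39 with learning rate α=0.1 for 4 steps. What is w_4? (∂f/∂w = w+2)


step 1: grad = 3.39+2 = 5.39; w = 3.39 - 0.1·(5.39) = 2.851
step 2: grad = 2.851+2 = 4.851; w = 2.851 - 0.1·(4.851) = 2.3659
step 3: grad = 2.3659+2 = 4.3659; w = 2.3659 - 0.1·(4.3659) = 1.92931
step 4: grad = 1.92931+2 = 3.92931; w = 1.92931 - 0.1·(3.92931) = 1.536379

1.536379


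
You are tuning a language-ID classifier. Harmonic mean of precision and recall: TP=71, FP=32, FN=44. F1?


Precision = 71/103 = 0.6893
Recall = 71/115 = 0.6174
F1 = 2·P·R/(P+R) = 2·TP/(2·TP+FP+FN) = 142/(142+32+44) = 142/218 = 0.6514

0.6514


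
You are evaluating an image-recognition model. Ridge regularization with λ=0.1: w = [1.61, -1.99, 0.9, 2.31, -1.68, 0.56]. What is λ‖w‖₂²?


‖w‖₂² = (1.61)² + (-1.99)² + (0.9)² + (2.31)² + (-1.68)² + (0.56)²
     = 2.5921 + 3.9601 + 0.81 + 5.3361 + 2.8224 + 0.3136
     = 15.8343
λ·‖w‖₂² = 0.1·15.8343 = 1.58343

1.58343


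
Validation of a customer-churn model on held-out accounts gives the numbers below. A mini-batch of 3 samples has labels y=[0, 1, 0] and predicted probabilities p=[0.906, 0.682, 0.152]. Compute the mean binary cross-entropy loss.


L[0] = -ln(1-0.906) = -ln(0.094) = 2.3645
L[1] = -ln(0.682) = 0.3827
L[2] = -ln(1-0.152) = -ln(0.848) = 0.1649
mean = (2.3645 + 0.3827 + 0.1649)/3 = 0.9707

0.9707


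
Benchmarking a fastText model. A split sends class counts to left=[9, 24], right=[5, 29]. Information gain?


Parent = [14, 53], H_parent = 0.7395
H_left = 0.8454 (n=33), H_right = 0.6024 (n=34)
H_children = (33/67)·0.8454 + (34/67)·0.6024 = 0.7221
IG = 0.7395 - 0.7221 = 0.0174

0.0174


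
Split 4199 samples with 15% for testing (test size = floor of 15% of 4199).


Test = ⌊4199·15/100⌋ = 629
Train = 4199 - 629 = 3570

Train: 3570, Test: 629


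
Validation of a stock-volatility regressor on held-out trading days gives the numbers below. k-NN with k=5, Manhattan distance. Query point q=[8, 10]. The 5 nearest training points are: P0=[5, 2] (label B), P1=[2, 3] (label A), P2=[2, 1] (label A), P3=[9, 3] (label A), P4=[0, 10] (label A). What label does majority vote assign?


d(q,P0) = 11  (label B)
d(q,P1) = 13  (label A)
d(q,P2) = 15  (label A)
d(q,P3) = 8  (label A)
d(q,P4) = 8  (label A)
Votes: A=4, B=1
Majority → A

A


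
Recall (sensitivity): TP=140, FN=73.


Recall = TP/(TP+FN)
= 140/(140+73)
= 140/213 = 65.73%

65.73%


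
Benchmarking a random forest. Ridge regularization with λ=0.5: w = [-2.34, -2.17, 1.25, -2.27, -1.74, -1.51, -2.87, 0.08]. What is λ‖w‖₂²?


‖w‖₂² = (-2.34)² + (-2.17)² + (1.25)² + (-2.27)² + (-1.74)² + (-1.51)² + (-2.87)² + (0.08)²
     = 5.4756 + 4.7089 + 1.5625 + 5.1529 + 3.0276 + 2.2801 + 8.2369 + 0.0064
     = 30.4509
λ·‖w‖₂² = 0.5·30.4509 = 15.22545

15.22545


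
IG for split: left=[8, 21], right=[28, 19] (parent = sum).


Parent = [36, 40], H_parent = 0.998
H_left = 0.8498 (n=29), H_right = 0.9734 (n=47)
H_children = (29/76)·0.8498 + (47/76)·0.9734 = 0.9262
IG = 0.998 - 0.9262 = 0.0718

0.0718


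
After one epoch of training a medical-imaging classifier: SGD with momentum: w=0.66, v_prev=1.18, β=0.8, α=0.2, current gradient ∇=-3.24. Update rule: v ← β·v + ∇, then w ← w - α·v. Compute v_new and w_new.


v_new = 0.8·1.18 - 3.24 = 0.944 - 3.24 = -2.296
w_new = 0.66 - 0.2·-2.296 = 0.66 + 0.4592 = 1.1192

v_new=-2.296, w_new=1.1192


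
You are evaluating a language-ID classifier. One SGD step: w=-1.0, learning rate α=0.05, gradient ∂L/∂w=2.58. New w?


w_new = w - α·∇
= -1.0 - 0.05·2.58
= -1.0 - 0.129
= -1.129

-1.129


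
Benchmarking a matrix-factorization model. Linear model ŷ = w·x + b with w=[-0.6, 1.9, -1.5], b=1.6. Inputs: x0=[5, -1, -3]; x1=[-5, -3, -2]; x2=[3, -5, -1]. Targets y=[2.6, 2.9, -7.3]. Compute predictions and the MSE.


ŷ0 = (-0.6)·(5) + (1.9)·(-1) + (-1.5)·(-3) + 1.6 = 1.2
ŷ1 = (-0.6)·(-5) + (1.9)·(-3) + (-1.5)·(-2) + 1.6 = 1.9
ŷ2 = (-0.6)·(3) + (1.9)·(-5) + (-1.5)·(-1) + 1.6 = -8.2
errors² = [1.96, 1.0, 0.81]
MSE = 3.7700/3 = 1.2567

1.2567


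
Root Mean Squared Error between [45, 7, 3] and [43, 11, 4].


MSE = 21/3 = 7
RMSE = √(21/3) = 2.6458

2.6458


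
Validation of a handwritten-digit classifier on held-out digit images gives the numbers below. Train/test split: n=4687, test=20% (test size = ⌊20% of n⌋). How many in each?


Test = ⌊4687·20/100⌋ = 937
Train = 4687 - 937 = 3750

Train: 3750, Test: 937


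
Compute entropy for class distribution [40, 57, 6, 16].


Probabilities: [40/119, 57/119, 6/119, 16/119] ≈ [0.3361, 0.479, 0.0504, 0.1345]
H = -((40/119)·log₂(40/119) + (57/119)·log₂(57/119) + (6/119)·log₂(6/119) + (16/119)·log₂(16/119))
  = 1.6439 bits

1.6439 bits


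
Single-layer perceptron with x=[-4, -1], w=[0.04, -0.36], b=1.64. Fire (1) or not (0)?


z = (-4)·(0.04) + (-1)·(-0.36) + 1.64
  = 1.84
step(z) = 1 (z≥0)

1


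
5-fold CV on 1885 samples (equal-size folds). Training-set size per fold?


Fold size = 1885/5 = 377
Training per fold = 1885 - 377 = 1508

1508


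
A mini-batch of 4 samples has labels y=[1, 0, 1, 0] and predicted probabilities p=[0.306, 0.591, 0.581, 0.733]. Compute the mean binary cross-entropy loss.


L[0] = -ln(0.306) = 1.1842
L[1] = -ln(1-0.591) = -ln(0.409) = 0.894
L[2] = -ln(0.581) = 0.543
L[3] = -ln(1-0.733) = -ln(0.267) = 1.3205
mean = (1.1842 + 0.894 + 0.543 + 1.3205)/4 = 0.9854

0.9854


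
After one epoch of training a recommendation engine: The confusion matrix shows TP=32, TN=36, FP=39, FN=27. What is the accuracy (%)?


Accuracy = (TP+TN)/(TP+TN+FP+FN)
= (32+36)/(134)
= 68/134 = 50.75%

50.75%


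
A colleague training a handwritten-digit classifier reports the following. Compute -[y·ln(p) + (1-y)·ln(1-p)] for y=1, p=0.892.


BCE = -[y·ln(p) + (1-y)·ln(1-p)]
= -1·ln(0.892) - 0
= -ln(0.892) = 0.1143

0.1143


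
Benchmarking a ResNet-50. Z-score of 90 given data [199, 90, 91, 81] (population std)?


μ = 115.25, σ = 48.5097
z = (90 - 115.25)/48.5097 = -0.5205

-0.5205


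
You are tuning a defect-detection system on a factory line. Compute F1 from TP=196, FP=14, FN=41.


Precision = 196/210 = 0.9333
Recall = 196/237 = 0.827
F1 = 2·P·R/(P+R) = 2·TP/(2·TP+FP+FN) = 392/(392+14+41) = 392/447 = 0.877

0.877


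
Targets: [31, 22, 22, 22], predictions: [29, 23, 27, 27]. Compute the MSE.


Squared errors: (31-29)²=4, (22-23)²=1, (22-27)²=25, (22-27)²=25
Sum = 55
MSE = 55/4 = 55/4

55/4


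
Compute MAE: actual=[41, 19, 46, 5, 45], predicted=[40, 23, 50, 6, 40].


Absolute errors: |41-40|=1, |19-23|=4, |46-50|=4, |5-6|=1, |45-40|=5
Sum = 15
MAE = 15/5 = 3

3


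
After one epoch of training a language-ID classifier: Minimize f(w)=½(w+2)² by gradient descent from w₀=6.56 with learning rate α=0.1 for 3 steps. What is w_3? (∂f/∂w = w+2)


step 1: grad = 6.56+2 = 8.56; w = 6.56 - 0.1·(8.56) = 5.704
step 2: grad = 5.704+2 = 7.704; w = 5.704 - 0.1·(7.704) = 4.9336
step 3: grad = 4.9336+2 = 6.9336; w = 4.9336 - 0.1·(6.9336) = 4.24024

4.24024


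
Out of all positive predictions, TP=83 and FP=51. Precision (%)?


Precision = TP/(TP+FP)
= 83/(83+51)
= 83/134 = 61.94%

61.94%


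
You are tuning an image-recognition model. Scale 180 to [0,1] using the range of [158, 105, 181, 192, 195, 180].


min=105, max=195
(180-105)/(195-105) = 75/90 = 0.8333

0.8333


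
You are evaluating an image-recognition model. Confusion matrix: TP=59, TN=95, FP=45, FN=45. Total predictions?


Total = TP + TN + FP + FN
= 59 + 95 + 45 + 45
= 244
(Predicted positive: 104, predicted negative: 140)

244


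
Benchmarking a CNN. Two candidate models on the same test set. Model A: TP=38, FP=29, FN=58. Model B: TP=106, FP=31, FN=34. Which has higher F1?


Model A: P=38/67=0.5672, R=38/96=0.3958, F1=2PR/(P+R)=2TP/(2TP+FP+FN)=76/163=0.4663
Model B: P=106/137=0.7737, R=106/140=0.7571, F1=2PR/(P+R)=2TP/(2TP+FP+FN)=212/277=0.7653
0.4663 < 0.7653 → Model B

Model B


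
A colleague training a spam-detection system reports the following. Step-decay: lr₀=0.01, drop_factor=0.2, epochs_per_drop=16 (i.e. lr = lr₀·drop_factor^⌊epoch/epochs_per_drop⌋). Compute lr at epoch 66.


n_drops = ⌊66/16⌋ = 4
lr = 0.01·0.2^4 = 0.01·0.0016 = 0.000016

0.000016


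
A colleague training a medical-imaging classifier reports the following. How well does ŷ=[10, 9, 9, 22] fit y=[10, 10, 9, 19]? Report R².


ȳ = 12
SS_res = Σ(y-ŷ)² = 10
SS_tot = Σ(y-ȳ)² = 66
R² = 1 - SS_res/SS_tot = 1 - 0.1515 = 0.8485

0.8485


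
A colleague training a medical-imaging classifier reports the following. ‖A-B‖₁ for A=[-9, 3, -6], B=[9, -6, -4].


d = |-9-9| + |3+ 6| + |-6+ 4|
  = 18 + 9 + 2
  = 29

29


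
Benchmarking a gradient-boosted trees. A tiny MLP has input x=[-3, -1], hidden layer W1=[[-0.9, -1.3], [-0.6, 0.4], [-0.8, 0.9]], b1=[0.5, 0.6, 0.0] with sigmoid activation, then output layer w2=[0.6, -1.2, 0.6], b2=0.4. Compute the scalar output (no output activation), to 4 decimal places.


z1[0] = (-0.9)·(-3) + (-1.3)·(-1) + 0.5 = 4.5
z1[1] = (-0.6)·(-3) + (0.4)·(-1) + 0.6 = 2.0
z1[2] = (-0.8)·(-3) + (0.9)·(-1) + 0.0 = 1.5
h = sigmoid(z1) = [0.989, 0.8808, 0.8176]
output = (0.6)·(0.989) + (-1.2)·(0.8808) + (0.6)·(0.8176) + 0.4 = 0.427

0.427


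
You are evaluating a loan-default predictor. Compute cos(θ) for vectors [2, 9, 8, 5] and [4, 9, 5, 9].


A·B = 2·4 + 9·9 + 8·5 + 5·9 = 174
‖A‖ = √174 = 13.1909, ‖B‖ = √203 = 14.2478
cos = 174/(√174·√203) = 174/√35322 = 0.9258

0.9258


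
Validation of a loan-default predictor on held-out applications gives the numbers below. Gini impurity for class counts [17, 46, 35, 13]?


Probabilities: [17/111, 46/111, 35/111, 13/111] ≈ [0.1532, 0.4144, 0.3153, 0.1171]
Σpᵢ² = (289 + 2116 + 1225 + 169)/111² = 3799/12321
Gini = 1 - Σpᵢ² = 1 - 3799/12321 = 0.6917

0.6917


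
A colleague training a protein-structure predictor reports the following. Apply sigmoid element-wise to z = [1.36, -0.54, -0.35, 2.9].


σ(1.36) = 1/(1+e^-1.36) = 0.7958
σ(-0.54) = 1/(1+e^0.54) = 0.3682
σ(-0.35) = 1/(1+e^0.35) = 0.4134
σ(2.9) = 1/(1+e^-2.9) = 0.9478
result = [0.7958, 0.3682, 0.4134, 0.9478]

[0.7958, 0.3682, 0.4134, 0.9478]


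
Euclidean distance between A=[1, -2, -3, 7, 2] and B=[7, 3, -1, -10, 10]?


d = √((1-7)² + (-2-3)² + (-3+ 1)² + (7+ 10)² + (2-10)²)
  = √(36 + 25 + 4 + 289 + 64)
  = √418 = 20.445

20.445


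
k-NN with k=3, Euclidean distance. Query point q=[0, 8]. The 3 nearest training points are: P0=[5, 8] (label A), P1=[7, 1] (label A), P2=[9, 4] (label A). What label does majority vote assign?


d(q,P0) = 5.0  (label A)
d(q,P1) = 9.8995  (label A)
d(q,P2) = 9.8489  (label A)
Votes: A=3, B=0
Majority → A

A


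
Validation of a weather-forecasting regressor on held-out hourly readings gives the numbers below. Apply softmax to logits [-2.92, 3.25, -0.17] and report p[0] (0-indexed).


Exponentials: e^-2.92=0.0539, e^3.25=25.7903, e^-0.17=0.8437
Sum = 26.6879
Softmax = [0.002, 0.9664, 0.0316]
p[0] = 0.0539/26.6879 = 0.002

0.002


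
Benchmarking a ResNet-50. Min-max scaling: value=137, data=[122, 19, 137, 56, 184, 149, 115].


min=19, max=184
(137-19)/(184-19) = 118/165 = 0.7152

0.7152


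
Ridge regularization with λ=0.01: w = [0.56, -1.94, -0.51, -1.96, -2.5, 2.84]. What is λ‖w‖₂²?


‖w‖₂² = (0.56)² + (-1.94)² + (-0.51)² + (-1.96)² + (-2.5)² + (2.84)²
     = 0.3136 + 3.7636 + 0.2601 + 3.8416 + 6.25 + 8.0656
     = 22.4945
λ·‖w‖₂² = 0.01·22.4945 = 0.224945

0.224945


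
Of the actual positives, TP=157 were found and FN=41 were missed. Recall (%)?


Recall = TP/(TP+FN)
= 157/(157+41)
= 157/198 = 79.29%

79.29%


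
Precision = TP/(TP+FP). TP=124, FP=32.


Precision = TP/(TP+FP)
= 124/(124+32)
= 124/156 = 79.49%

79.49%


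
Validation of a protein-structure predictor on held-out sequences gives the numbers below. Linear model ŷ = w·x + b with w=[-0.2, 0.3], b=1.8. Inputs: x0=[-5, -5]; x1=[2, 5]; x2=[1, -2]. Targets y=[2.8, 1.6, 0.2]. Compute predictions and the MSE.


ŷ0 = (-0.2)·(-5) + (0.3)·(-5) + 1.8 = 1.3
ŷ1 = (-0.2)·(2) + (0.3)·(5) + 1.8 = 2.9
ŷ2 = (-0.2)·(1) + (0.3)·(-2) + 1.8 = 1.0
errors² = [2.25, 1.69, 0.64]
MSE = 4.5800/3 = 1.5267

1.5267


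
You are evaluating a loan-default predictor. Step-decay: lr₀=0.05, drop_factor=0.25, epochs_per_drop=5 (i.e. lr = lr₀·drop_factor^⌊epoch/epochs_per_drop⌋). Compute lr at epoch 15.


n_drops = ⌊15/5⌋ = 3
lr = 0.05·0.25^3 = 0.05·0.015625 = 0.00078125

0.00078125


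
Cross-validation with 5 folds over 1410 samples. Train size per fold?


Fold size = 1410/5 = 282
Training per fold = 1410 - 282 = 1128

1128


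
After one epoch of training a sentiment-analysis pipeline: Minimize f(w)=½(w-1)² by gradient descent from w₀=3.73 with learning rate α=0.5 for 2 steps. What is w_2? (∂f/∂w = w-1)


step 1: grad = 3.73-1 = 2.73; w = 3.73 - 0.5·(2.73) = 2.365
step 2: grad = 2.365-1 = 1.365; w = 2.365 - 0.5·(1.365) = 1.6825

1.6825


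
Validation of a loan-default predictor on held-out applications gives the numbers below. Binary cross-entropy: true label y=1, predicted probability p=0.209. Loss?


BCE = -[y·ln(p) + (1-y)·ln(1-p)]
= -1·ln(0.209) - 0
= -ln(0.209) = 1.5654

1.5654


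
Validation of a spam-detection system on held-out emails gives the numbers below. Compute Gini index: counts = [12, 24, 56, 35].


Probabilities: [12/127, 24/127, 56/127, 35/127] ≈ [0.0945, 0.189, 0.4409, 0.2756]
Σpᵢ² = (144 + 576 + 3136 + 1225)/127² = 5081/16129
Gini = 1 - Σpᵢ² = 1 - 5081/16129 = 0.685

0.685


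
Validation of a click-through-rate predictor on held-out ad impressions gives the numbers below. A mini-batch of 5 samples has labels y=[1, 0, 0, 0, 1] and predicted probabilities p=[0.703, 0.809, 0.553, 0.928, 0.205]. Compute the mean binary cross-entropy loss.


L[0] = -ln(0.703) = 0.3524
L[1] = -ln(1-0.809) = -ln(0.191) = 1.6555
L[2] = -ln(1-0.553) = -ln(0.447) = 0.8052
L[3] = -ln(1-0.928) = -ln(0.072) = 2.6311
L[4] = -ln(0.205) = 1.5847
mean = (0.3524 + 1.6555 + 0.8052 + 2.6311 + 1.5847)/5 = 1.4058

1.4058


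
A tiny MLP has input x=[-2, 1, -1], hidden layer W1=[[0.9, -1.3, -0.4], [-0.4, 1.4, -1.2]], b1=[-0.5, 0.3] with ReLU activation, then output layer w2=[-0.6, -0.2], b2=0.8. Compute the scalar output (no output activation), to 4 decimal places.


z1[0] = (0.9)·(-2) + (-1.3)·(1) + (-0.4)·(-1) - 0.5 = -3.2
z1[1] = (-0.4)·(-2) + (1.4)·(1) + (-1.2)·(-1) + 0.3 = 3.7
h = ReLU(z1) = [0.0, 3.7]
output = (-0.6)·(0.0) + (-0.2)·(3.7) + 0.8 = 0.06

0.06


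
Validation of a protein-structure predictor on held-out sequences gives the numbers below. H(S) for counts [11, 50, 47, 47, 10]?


Probabilities: [11/165, 50/165, 47/165, 47/165, 10/165] ≈ [0.0667, 0.303, 0.2848, 0.2848, 0.0606]
H = -((11/165)·log₂(11/165) + (50/165)·log₂(50/165) + (47/165)·log₂(47/165) + (47/165)·log₂(47/165) + (10/165)·log₂(10/165))
  = 2.0597 bits

2.0597 bits


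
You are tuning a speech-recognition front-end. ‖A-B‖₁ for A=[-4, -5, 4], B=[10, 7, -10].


d = |-4-10| + |-5-7| + |4+ 10|
  = 14 + 12 + 14
  = 40

40


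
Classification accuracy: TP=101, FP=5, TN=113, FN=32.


Accuracy = (TP+TN)/(TP+TN+FP+FN)
= (101+113)/(251)
= 214/251 = 85.26%

85.26%


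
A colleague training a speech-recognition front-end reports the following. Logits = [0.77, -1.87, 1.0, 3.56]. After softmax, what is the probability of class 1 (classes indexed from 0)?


Exponentials: e^0.77=2.1598, e^-1.87=0.1541, e^1.0=2.7183, e^3.56=35.1632
Sum = 40.1954
Softmax = [0.0537, 0.0038, 0.0676, 0.8748]
p[1] = 0.1541/40.1954 = 0.0038

0.0038


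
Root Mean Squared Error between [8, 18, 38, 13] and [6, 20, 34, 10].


MSE = 33/4 = 8.25
RMSE = √(33/4) = 2.8723

2.8723


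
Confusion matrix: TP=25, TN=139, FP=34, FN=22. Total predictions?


Total = TP + TN + FP + FN
= 25 + 139 + 34 + 22
= 220
(Predicted positive: 59, predicted negative: 161)

220


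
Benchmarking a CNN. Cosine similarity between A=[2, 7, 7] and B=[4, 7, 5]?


A·B = 2·4 + 7·7 + 7·5 = 92
‖A‖ = √102 = 10.0995, ‖B‖ = √90 = 9.4868
cos = 92/(√102·√90) = 92/√9180 = 0.9602

0.9602


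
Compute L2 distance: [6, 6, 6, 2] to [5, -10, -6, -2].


d = √((6-5)² + (6+ 10)² + (6+ 6)² + (2+ 2)²)
  = √(1 + 256 + 144 + 16)
  = √417 = 20.4206

20.4206


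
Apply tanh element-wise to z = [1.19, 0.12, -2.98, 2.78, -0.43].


tanh(1.19) = 0.8306
tanh(0.12) = 0.1194
tanh(-2.98) = -0.9949
tanh(2.78) = 0.9923
tanh(-0.43) = -0.4053
result = [0.8306, 0.1194, -0.9949, 0.9923, -0.4053]

[0.8306, 0.1194, -0.9949, 0.9923, -0.4053]


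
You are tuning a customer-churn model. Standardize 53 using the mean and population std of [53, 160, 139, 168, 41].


μ = 112.2, σ = 54.2048
z = (53 - 112.2)/54.2048 = -1.0922

-1.0922


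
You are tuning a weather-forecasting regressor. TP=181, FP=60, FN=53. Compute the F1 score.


Precision = 181/241 = 0.751
Recall = 181/234 = 0.7735
F1 = 2·P·R/(P+R) = 2·TP/(2·TP+FP+FN) = 362/(362+60+53) = 362/475 = 0.7621

0.7621


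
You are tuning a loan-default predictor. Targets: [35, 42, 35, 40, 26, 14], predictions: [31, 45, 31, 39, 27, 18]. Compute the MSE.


Squared errors: (35-31)²=16, (42-45)²=9, (35-31)²=16, (40-39)²=1, (26-27)²=1, (14-18)²=16
Sum = 59
MSE = 59/6 = 59/6

59/6


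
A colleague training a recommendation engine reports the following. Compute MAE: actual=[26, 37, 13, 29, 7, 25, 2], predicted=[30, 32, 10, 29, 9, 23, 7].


Absolute errors: |26-30|=4, |37-32|=5, |13-10|=3, |29-29|=0, |7-9|=2, |25-23|=2, |2-7|=5
Sum = 21
MAE = 21/7 = 3

3


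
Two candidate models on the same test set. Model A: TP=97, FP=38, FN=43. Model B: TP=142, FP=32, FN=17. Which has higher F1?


Model A: P=97/135=0.7185, R=97/140=0.6929, F1=2PR/(P+R)=2TP/(2TP+FP+FN)=194/275=0.7055
Model B: P=142/174=0.8161, R=142/159=0.8931, F1=2PR/(P+R)=2TP/(2TP+FP+FN)=284/333=0.8529
0.7055 < 0.8529 → Model B

Model B


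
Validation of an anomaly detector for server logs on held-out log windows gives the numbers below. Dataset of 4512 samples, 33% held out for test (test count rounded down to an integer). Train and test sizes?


Test = ⌊4512·33/100⌋ = 1488
Train = 4512 - 1488 = 3024

Train: 3024, Test: 1488


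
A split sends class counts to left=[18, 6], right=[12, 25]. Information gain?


Parent = [30, 31], H_parent = 0.9998
H_left = 0.8113 (n=24), H_right = 0.909 (n=37)
H_children = (24/61)·0.8113 + (37/61)·0.909 = 0.8706
IG = 0.9998 - 0.8706 = 0.1292

0.1292


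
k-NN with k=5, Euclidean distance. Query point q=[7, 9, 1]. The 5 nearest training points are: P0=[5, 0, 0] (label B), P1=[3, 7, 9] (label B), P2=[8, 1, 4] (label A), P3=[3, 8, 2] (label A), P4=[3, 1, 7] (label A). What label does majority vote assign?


d(q,P0) = 9.2736  (label B)
d(q,P1) = 9.1652  (label B)
d(q,P2) = 8.6023  (label A)
d(q,P3) = 4.2426  (label A)
d(q,P4) = 10.7703  (label A)
Votes: A=3, B=2
Majority → A

A


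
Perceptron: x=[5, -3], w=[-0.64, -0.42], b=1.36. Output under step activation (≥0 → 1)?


z = (5)·(-0.64) + (-3)·(-0.42) + 1.36
  = -0.58
step(z) = 0 (z<0)

0


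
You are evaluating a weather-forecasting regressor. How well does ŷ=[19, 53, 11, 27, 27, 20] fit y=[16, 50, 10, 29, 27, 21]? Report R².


ȳ = 25.5
SS_res = Σ(y-ŷ)² = 24
SS_tot = Σ(y-ȳ)² = 965.5
R² = 1 - SS_res/SS_tot = 1 - 0.0249 = 0.9751

0.9751


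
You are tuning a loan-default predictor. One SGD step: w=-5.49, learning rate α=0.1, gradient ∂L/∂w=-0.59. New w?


w_new = w - α·∇
= -5.49 - 0.1·-0.59
= -5.49 + 0.059
= -5.431

-5.431


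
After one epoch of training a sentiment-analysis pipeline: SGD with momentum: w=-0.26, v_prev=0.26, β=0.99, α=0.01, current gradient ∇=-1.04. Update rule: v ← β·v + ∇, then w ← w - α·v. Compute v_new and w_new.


v_new = 0.99·0.26 - 1.04 = 0.2574 - 1.04 = -0.7826
w_new = -0.26 - 0.01·-0.7826 = -0.26 + 0.007826 = -0.252174

v_new=-0.7826, w_new=-0.252174


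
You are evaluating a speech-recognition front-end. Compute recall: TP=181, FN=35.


Recall = TP/(TP+FN)
= 181/(181+35)
= 181/216 = 83.8%

83.8%


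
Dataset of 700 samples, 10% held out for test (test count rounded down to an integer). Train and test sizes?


Test = ⌊700·10/100⌋ = 70
Train = 700 - 70 = 630

Train: 630, Test: 70


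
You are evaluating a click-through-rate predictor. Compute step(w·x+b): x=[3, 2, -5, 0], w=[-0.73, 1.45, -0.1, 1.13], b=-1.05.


z = (3)·(-0.73) + (2)·(1.45) + (-5)·(-0.1) + (0)·(1.13) - 1.05
  = 0.16
step(z) = 1 (z≥0)

1


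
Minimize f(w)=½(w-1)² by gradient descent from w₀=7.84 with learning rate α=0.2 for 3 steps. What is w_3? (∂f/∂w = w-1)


step 1: grad = 7.84-1 = 6.84; w = 7.84 - 0.2·(6.84) = 6.472
step 2: grad = 6.472-1 = 5.472; w = 6.472 - 0.2·(5.472) = 5.3776
step 3: grad = 5.3776-1 = 4.3776; w = 5.3776 - 0.2·(4.3776) = 4.50208

4.50208


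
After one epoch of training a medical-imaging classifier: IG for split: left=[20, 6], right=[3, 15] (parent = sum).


Parent = [23, 21], H_parent = 0.9985
H_left = 0.7793 (n=26), H_right = 0.65 (n=18)
H_children = (26/44)·0.7793 + (18/44)·0.65 = 0.7264
IG = 0.9985 - 0.7264 = 0.2721

0.2721


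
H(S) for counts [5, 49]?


Probabilities: [5/54, 49/54] ≈ [0.0926, 0.9074]
H = -((5/54)·log₂(5/54) + (49/54)·log₂(49/54))
  = 0.4451 bits

0.4451 bits


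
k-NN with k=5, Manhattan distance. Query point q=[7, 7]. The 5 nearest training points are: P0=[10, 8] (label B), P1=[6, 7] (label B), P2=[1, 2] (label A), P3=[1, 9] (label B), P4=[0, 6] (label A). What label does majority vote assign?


d(q,P0) = 4  (label B)
d(q,P1) = 1  (label B)
d(q,P2) = 11  (label A)
d(q,P3) = 8  (label B)
d(q,P4) = 8  (label A)
Votes: A=2, B=3
Majority → B

B


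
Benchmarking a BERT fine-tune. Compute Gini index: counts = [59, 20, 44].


Probabilities: [59/123, 20/123, 44/123] ≈ [0.4797, 0.1626, 0.3577]
Σpᵢ² = (3481 + 400 + 1936)/123² = 5817/15129
Gini = 1 - Σpᵢ² = 1 - 5817/15129 = 0.6155

0.6155


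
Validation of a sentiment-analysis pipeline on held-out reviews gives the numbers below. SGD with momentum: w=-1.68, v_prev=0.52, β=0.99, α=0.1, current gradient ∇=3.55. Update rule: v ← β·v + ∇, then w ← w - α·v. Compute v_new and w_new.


v_new = 0.99·0.52 + 3.55 = 0.5148 + 3.55 = 4.0648
w_new = -1.68 - 0.1·4.0648 = -1.68 - 0.40648 = -2.08648

v_new=4.0648, w_new=-2.08648


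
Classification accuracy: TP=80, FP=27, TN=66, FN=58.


Accuracy = (TP+TN)/(TP+TN+FP+FN)
= (80+66)/(231)
= 146/231 = 63.2%

63.2%


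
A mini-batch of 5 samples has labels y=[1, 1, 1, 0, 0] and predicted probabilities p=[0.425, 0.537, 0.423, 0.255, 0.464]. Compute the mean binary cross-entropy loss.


L[0] = -ln(0.425) = 0.8557
L[1] = -ln(0.537) = 0.6218
L[2] = -ln(0.423) = 0.8604
L[3] = -ln(1-0.255) = -ln(0.745) = 0.2944
L[4] = -ln(1-0.464) = -ln(0.536) = 0.6236
mean = (0.8557 + 0.6218 + 0.8604 + 0.2944 + 0.6236)/5 = 0.6512

0.6512


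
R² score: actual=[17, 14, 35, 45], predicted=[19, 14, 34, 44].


ȳ = 27.75
SS_res = Σ(y-ŷ)² = 6
SS_tot = Σ(y-ȳ)² = 654.75
R² = 1 - SS_res/SS_tot = 1 - 0.0092 = 0.9908

0.9908


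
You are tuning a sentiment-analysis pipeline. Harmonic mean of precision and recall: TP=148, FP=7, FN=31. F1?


Precision = 148/155 = 0.9548
Recall = 148/179 = 0.8268
F1 = 2·P·R/(P+R) = 2·TP/(2·TP+FP+FN) = 296/(296+7+31) = 296/334 = 0.8862

0.8862


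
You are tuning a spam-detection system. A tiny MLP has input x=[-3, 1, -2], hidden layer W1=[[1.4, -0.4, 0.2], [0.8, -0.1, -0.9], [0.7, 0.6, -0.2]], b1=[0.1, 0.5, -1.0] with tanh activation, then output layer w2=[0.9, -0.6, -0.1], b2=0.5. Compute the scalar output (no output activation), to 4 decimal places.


z1[0] = (1.4)·(-3) + (-0.4)·(1) + (0.2)·(-2) + 0.1 = -4.9
z1[1] = (0.8)·(-3) + (-0.1)·(1) + (-0.9)·(-2) + 0.5 = -0.2
z1[2] = (0.7)·(-3) + (0.6)·(1) + (-0.2)·(-2) - 1.0 = -2.1
h = tanh(z1) = [-0.9999, -0.1974, -0.9705]
output = (0.9)·(-0.9999) + (-0.6)·(-0.1974) + (-0.1)·(-0.9705) + 0.5 = -0.1844

-0.1844


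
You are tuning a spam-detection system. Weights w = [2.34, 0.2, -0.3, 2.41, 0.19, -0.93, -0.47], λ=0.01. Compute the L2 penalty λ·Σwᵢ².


‖w‖₂² = (2.34)² + (0.2)² + (-0.3)² + (2.41)² + (0.19)² + (-0.93)² + (-0.47)²
     = 5.4756 + 0.04 + 0.09 + 5.8081 + 0.0361 + 0.8649 + 0.2209
     = 12.5356
λ·‖w‖₂² = 0.01·12.5356 = 0.125356

0.125356


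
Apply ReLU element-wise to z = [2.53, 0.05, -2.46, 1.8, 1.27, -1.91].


ReLU(2.53) = max(0, 2.53) = 2.53
ReLU(0.05) = max(0, 0.05) = 0.05
ReLU(-2.46) = max(0, -2.46) = 0.0
ReLU(1.8) = max(0, 1.8) = 1.8
ReLU(1.27) = max(0, 1.27) = 1.27
ReLU(-1.91) = max(0, -1.91) = 0.0
result = [2.53, 0.05, 0.0, 1.8, 1.27, 0.0]

[2.53, 0.05, 0.0, 1.8, 1.27, 0.0]


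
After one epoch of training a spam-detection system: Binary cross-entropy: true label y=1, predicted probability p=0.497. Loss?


BCE = -[y·ln(p) + (1-y)·ln(1-p)]
= -1·ln(0.497) - 0
= -ln(0.497) = 0.6992

0.6992


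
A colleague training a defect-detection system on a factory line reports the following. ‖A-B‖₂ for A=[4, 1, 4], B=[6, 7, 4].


d = √((4-6)² + (1-7)² + (4-4)²)
  = √(4 + 36 + 0)
  = √40 = 6.3246

6.3246


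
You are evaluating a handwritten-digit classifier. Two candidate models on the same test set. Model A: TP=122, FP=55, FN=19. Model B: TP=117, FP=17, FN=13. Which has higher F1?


Model A: P=122/177=0.6893, R=122/141=0.8652, F1=2PR/(P+R)=2TP/(2TP+FP+FN)=244/318=0.7673
Model B: P=117/134=0.8731, R=117/130=0.9, F1=2PR/(P+R)=2TP/(2TP+FP+FN)=234/264=0.8864
0.7673 < 0.8864 → Model B

Model B


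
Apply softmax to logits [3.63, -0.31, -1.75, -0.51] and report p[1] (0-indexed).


Exponentials: e^3.63=37.7128, e^-0.31=0.7334, e^-1.75=0.1738, e^-0.51=0.6005
Sum = 39.2205
Softmax = [0.9616, 0.0187, 0.0044, 0.0153]
p[1] = 0.7334/39.2205 = 0.0187

0.0187


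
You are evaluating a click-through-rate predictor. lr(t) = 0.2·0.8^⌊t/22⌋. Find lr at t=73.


n_drops = ⌊73/22⌋ = 3
lr = 0.2·0.8^3 = 0.2·0.512 = 0.1024

0.1024


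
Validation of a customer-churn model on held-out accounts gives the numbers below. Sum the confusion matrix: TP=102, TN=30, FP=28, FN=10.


Total = TP + TN + FP + FN
= 102 + 30 + 28 + 10
= 170
(Predicted positive: 130, predicted negative: 40)

170


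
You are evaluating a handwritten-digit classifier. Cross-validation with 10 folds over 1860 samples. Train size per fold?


Fold size = 1860/10 = 186
Training per fold = 1860 - 186 = 1674

1674


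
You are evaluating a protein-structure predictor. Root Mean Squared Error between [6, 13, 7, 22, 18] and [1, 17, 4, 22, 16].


MSE = 54/5 = 10.8
RMSE = √(54/5) = 3.2863

3.2863


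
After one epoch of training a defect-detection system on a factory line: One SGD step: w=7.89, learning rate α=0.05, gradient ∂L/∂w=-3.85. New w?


w_new = w - α·∇
= 7.89 - 0.05·-3.85
= 7.89 + 0.1925
= 8.0825

8.0825


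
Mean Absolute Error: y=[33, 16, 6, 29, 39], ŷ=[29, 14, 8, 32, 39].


Absolute errors: |33-29|=4, |16-14|=2, |6-8|=2, |29-32|=3, |39-39|=0
Sum = 11
MAE = 11/5 = 11/5

11/5


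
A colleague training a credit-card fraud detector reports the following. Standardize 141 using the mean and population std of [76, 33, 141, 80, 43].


μ = 74.6, σ = 37.8661
z = (141 - 74.6)/37.8661 = 1.7535

1.7535


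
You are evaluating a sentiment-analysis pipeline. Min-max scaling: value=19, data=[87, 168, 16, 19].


min=16, max=168
(19-16)/(168-16) = 3/152 = 0.0197

0.0197


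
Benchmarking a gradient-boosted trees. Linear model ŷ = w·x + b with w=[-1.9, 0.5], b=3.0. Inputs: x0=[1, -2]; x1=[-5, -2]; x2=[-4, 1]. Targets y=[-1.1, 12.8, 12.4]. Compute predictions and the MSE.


ŷ0 = (-1.9)·(1) + (0.5)·(-2) + 3.0 = 0.1
ŷ1 = (-1.9)·(-5) + (0.5)·(-2) + 3.0 = 11.5
ŷ2 = (-1.9)·(-4) + (0.5)·(1) + 3.0 = 11.1
errors² = [1.44, 1.69, 1.69]
MSE = 4.8200/3 = 1.6067

1.6067


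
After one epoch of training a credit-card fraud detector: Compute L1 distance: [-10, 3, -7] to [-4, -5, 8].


d = |-10+ 4| + |3+ 5| + |-7-8|
  = 6 + 8 + 15
  = 29

29


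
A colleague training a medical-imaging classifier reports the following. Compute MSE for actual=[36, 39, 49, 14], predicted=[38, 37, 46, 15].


Squared errors: (36-38)²=4, (39-37)²=4, (49-46)²=9, (14-15)²=1
Sum = 18
MSE = 18/4 = 9/2

9/2


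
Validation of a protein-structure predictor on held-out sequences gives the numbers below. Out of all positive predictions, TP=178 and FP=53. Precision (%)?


Precision = TP/(TP+FP)
= 178/(178+53)
= 178/231 = 77.06%

77.06%


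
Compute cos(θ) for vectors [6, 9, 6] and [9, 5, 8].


A·B = 6·9 + 9·5 + 6·8 = 147
‖A‖ = √153 = 12.3693, ‖B‖ = √170 = 13.0384
cos = 147/(√153·√170) = 147/√26010 = 0.9115

0.9115


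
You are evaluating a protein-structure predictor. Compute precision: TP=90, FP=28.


Precision = TP/(TP+FP)
= 90/(90+28)
= 90/118 = 76.27%

76.27%


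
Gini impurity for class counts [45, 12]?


Probabilities: [45/57, 12/57] ≈ [0.7895, 0.2105]
Σpᵢ² = (2025 + 144)/57² = 2169/3249
Gini = 1 - Σpᵢ² = 1 - 2169/3249 = 0.3324

0.3324


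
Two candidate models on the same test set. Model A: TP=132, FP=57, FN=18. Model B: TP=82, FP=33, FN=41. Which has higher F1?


Model A: P=132/189=0.6984, R=132/150=0.88, F1=2PR/(P+R)=2TP/(2TP+FP+FN)=264/339=0.7788
Model B: P=82/115=0.713, R=82/123=0.6667, F1=2PR/(P+R)=2TP/(2TP+FP+FN)=164/238=0.6891
0.7788 > 0.6891 → Model A

Model A


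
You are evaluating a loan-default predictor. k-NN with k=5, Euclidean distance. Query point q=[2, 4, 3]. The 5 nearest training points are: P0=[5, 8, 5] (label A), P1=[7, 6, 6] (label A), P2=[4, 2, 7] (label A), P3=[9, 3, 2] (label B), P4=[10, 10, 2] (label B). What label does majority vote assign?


d(q,P0) = 5.3852  (label A)
d(q,P1) = 6.1644  (label A)
d(q,P2) = 4.899  (label A)
d(q,P3) = 7.1414  (label B)
d(q,P4) = 10.0499  (label B)
Votes: A=3, B=2
Majority → A

A


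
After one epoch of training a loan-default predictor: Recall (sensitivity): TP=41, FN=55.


Recall = TP/(TP+FN)
= 41/(41+55)
= 41/96 = 42.71%

42.71%


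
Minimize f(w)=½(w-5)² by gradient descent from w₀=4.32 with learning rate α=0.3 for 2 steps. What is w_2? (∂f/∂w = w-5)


step 1: grad = 4.32-5 = -0.68; w = 4.32 - 0.3·(-0.68) = 4.524
step 2: grad = 4.524-5 = -0.476; w = 4.524 - 0.3·(-0.476) = 4.6668

4.6668


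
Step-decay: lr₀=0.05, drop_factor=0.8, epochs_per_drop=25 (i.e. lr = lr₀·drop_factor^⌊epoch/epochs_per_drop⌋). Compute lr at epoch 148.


n_drops = ⌊148/25⌋ = 5
lr = 0.05·0.8^5 = 0.05·0.32768 = 0.016384

0.016384


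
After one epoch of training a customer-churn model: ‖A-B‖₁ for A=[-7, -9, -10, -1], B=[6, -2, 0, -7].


d = |-7-6| + |-9+ 2| + |-10-0| + |-1+ 7|
  = 13 + 7 + 10 + 6
  = 36

36


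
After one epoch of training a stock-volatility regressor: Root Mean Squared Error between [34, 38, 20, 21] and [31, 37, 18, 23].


MSE = 18/4 = 4.5
RMSE = √(18/4) = 2.1213

2.1213


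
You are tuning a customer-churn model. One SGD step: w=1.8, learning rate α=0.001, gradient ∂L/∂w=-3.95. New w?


w_new = w - α·∇
= 1.8 - 0.001·-3.95
= 1.8 + 0.00395
= 1.80395

1.80395


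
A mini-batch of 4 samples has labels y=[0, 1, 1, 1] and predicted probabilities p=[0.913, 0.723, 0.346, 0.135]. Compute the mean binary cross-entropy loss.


L[0] = -ln(1-0.913) = -ln(0.087) = 2.4418
L[1] = -ln(0.723) = 0.3243
L[2] = -ln(0.346) = 1.0613
L[3] = -ln(0.135) = 2.0025
mean = (2.4418 + 0.3243 + 1.0613 + 2.0025)/4 = 1.4575

1.4575


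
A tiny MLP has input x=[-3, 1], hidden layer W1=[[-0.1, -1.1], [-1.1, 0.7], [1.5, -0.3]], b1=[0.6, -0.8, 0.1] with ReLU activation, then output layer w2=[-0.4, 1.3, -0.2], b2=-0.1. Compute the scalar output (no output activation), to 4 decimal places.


z1[0] = (-0.1)·(-3) + (-1.1)·(1) + 0.6 = -0.2
z1[1] = (-1.1)·(-3) + (0.7)·(1) - 0.8 = 3.2
z1[2] = (1.5)·(-3) + (-0.3)·(1) + 0.1 = -4.7
h = ReLU(z1) = [0.0, 3.2, 0.0]
output = (-0.4)·(0.0) + (1.3)·(3.2) + (-0.2)·(0.0) - 0.1 = 4.06

4.06


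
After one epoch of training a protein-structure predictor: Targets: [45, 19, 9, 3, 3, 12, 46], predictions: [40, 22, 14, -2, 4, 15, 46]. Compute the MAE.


Absolute errors: |45-40|=5, |19-22|=3, |9-14|=5, |3+ 2|=5, |3-4|=1, |12-15|=3, |46-46|=0
Sum = 22
MAE = 22/7 = 22/7

22/7


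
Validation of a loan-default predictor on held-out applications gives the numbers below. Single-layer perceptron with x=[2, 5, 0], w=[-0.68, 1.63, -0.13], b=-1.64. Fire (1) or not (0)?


z = (2)·(-0.68) + (5)·(1.63) + (0)·(-0.13) - 1.64
  = 5.15
step(z) = 1 (z≥0)

1


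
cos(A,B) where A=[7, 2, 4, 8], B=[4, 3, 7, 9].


A·B = 7·4 + 2·3 + 4·7 + 8·9 = 134
‖A‖ = √133 = 11.5326, ‖B‖ = √155 = 12.4499
cos = 134/(√133·√155) = 134/√20615 = 0.9333

0.9333


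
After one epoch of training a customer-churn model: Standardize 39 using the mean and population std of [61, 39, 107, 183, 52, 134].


μ = 96, σ = 50.8986
z = (39 - 96)/50.8986 = -1.1199

-1.1199


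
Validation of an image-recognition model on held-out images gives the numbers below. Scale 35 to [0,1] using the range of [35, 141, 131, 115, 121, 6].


min=6, max=141
(35-6)/(141-6) = 29/135 = 0.2148

0.2148


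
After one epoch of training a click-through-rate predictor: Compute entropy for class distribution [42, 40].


Probabilities: [42/82, 40/82] ≈ [0.5122, 0.4878]
H = -((42/82)·log₂(42/82) + (40/82)·log₂(40/82))
  = 0.9996 bits

0.9996 bits


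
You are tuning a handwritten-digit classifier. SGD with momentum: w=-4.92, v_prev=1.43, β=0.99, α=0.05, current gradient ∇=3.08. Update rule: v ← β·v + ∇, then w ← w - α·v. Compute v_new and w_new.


v_new = 0.99·1.43 + 3.08 = 1.4157 + 3.08 = 4.4957
w_new = -4.92 - 0.05·4.4957 = -4.92 - 0.224785 = -5.144785

v_new=4.4957, w_new=-5.144785


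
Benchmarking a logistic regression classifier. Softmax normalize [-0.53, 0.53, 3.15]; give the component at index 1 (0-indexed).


Exponentials: e^-0.53=0.5886, e^0.53=1.6989, e^3.15=23.3361
Sum = 25.6236
Softmax = [0.023, 0.0663, 0.9107]
p[1] = 1.6989/25.6236 = 0.0663

0.0663


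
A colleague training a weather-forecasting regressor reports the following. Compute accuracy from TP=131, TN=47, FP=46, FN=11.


Accuracy = (TP+TN)/(TP+TN+FP+FN)
= (131+47)/(235)
= 178/235 = 75.74%

75.74%


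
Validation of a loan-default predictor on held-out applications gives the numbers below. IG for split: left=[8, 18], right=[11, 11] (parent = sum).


Parent = [19, 29], H_parent = 0.9685
H_left = 0.8905 (n=26), H_right = 1 (n=22)
H_children = (26/48)·0.8905 + (22/48)·1 = 0.9407
IG = 0.9685 - 0.9407 = 0.0278

0.0278


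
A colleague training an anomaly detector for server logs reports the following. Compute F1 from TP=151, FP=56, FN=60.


Precision = 151/207 = 0.7295
Recall = 151/211 = 0.7156
F1 = 2·P·R/(P+R) = 2·TP/(2·TP+FP+FN) = 302/(302+56+60) = 302/418 = 0.7225

0.7225


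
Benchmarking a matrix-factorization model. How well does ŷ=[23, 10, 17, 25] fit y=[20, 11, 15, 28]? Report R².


ȳ = 18.5
SS_res = Σ(y-ŷ)² = 23
SS_tot = Σ(y-ȳ)² = 161
R² = 1 - SS_res/SS_tot = 1 - 0.1429 = 0.8571

0.8571


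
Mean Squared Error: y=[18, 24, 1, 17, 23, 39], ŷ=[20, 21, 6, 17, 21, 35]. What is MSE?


Squared errors: (18-20)²=4, (24-21)²=9, (1-6)²=25, (17-17)²=0, (23-21)²=4, (39-35)²=16
Sum = 58
MSE = 58/6 = 29/3

29/3


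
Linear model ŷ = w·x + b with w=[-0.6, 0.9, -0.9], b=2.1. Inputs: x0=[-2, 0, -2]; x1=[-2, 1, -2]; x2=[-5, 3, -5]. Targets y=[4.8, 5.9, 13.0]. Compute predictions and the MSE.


ŷ0 = (-0.6)·(-2) + (0.9)·(0) + (-0.9)·(-2) + 2.1 = 5.1
ŷ1 = (-0.6)·(-2) + (0.9)·(1) + (-0.9)·(-2) + 2.1 = 6.0
ŷ2 = (-0.6)·(-5) + (0.9)·(3) + (-0.9)·(-5) + 2.1 = 12.3
errors² = [0.09, 0.01, 0.49]
MSE = 0.5900/3 = 0.1967

0.1967


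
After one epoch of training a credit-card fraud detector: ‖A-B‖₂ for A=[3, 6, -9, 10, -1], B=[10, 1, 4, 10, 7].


d = √((3-10)² + (6-1)² + (-9-4)² + (10-10)² + (-1-7)²)
  = √(49 + 25 + 169 + 0 + 64)
  = √307 = 17.5214

17.5214


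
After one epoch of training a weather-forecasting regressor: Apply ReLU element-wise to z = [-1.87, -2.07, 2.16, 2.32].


ReLU(-1.87) = max(0, -1.87) = 0.0
ReLU(-2.07) = max(0, -2.07) = 0.0
ReLU(2.16) = max(0, 2.16) = 2.16
ReLU(2.32) = max(0, 2.32) = 2.32
result = [0.0, 0.0, 2.16, 2.32]

[0.0, 0.0, 2.16, 2.32]


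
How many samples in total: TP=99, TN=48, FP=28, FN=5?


Total = TP + TN + FP + FN
= 99 + 48 + 28 + 5
= 180
(Predicted positive: 127, predicted negative: 53)

180


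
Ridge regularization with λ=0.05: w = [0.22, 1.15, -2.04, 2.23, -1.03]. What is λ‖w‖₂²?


‖w‖₂² = (0.22)² + (1.15)² + (-2.04)² + (2.23)² + (-1.03)²
     = 0.0484 + 1.3225 + 4.1616 + 4.9729 + 1.0609
     = 11.5663
λ·‖w‖₂² = 0.05·11.5663 = 0.578315

0.578315


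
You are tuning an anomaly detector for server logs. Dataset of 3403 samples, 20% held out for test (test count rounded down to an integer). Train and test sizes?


Test = ⌊3403·20/100⌋ = 680
Train = 3403 - 680 = 2723

Train: 2723, Test: 680


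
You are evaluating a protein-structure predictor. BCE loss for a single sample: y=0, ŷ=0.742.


BCE = -[y·ln(p) + (1-y)·ln(1-p)]
= -0 - 1·ln(1-0.742)
= -ln(0.258) = 1.3548

1.3548


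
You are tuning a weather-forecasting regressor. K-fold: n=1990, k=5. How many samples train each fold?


Fold size = 1990/5 = 398
Training per fold = 1990 - 398 = 1592

1592
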